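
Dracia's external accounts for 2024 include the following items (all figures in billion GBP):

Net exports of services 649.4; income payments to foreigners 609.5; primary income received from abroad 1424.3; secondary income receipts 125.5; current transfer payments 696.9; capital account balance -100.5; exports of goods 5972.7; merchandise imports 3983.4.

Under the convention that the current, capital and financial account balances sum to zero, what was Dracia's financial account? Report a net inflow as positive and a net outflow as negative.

-2781.6

Goods balance = 5972.7 - 3983.4 = 1989.3
Services balance = 649.4
Trade balance (goods + services) = 1989.3 + 649.4 = 2638.7
Net primary income = 1424.3 - 609.5 = 814.8
Net secondary income = 125.5 - 696.9 = -571.4
Current account = 2638.7 + 814.8 + (-571.4) = 2882.1
Financial account = -(2882.1 + (-100.5)) = -2781.6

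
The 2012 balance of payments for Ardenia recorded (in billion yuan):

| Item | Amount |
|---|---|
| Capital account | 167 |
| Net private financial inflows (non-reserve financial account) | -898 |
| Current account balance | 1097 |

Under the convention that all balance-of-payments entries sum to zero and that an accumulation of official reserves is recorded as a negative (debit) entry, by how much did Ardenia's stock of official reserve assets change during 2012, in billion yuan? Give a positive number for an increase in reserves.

366

Official reserve transactions balance = -(1097 + 167 + (-898)) = -366
An accumulation of reserves is recorded as a debit (negative entry), so the change in the stock of reserves is the negative of that balance.
Change in official reserves = -(-366) = 366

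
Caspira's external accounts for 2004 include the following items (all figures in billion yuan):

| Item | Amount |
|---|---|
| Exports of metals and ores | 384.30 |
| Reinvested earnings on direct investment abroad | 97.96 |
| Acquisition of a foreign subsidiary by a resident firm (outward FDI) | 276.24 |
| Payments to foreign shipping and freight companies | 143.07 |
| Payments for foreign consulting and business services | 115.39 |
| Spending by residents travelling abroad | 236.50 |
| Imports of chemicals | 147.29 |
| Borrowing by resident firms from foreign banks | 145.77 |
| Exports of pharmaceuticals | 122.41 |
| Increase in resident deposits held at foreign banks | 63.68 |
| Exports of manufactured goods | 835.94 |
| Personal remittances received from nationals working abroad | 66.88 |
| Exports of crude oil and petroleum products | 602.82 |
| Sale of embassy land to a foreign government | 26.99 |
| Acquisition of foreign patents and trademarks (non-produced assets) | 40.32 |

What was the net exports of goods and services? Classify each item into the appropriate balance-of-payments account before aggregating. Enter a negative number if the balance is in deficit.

1303.22

Goods: 835.94 - 147.29 + 602.82 + 384.30 + 122.41 = 1798.18
Services: -143.07 - 236.50 - 115.39 = -494.96
Trade balance = 1798.18 + (-494.96) = 1303.22
(Excluded from the trade balance — primary income: reinvested earnings on direct investment abroad 97.96; financial account: acquisition of a foreign subsidiary by a resident firm (outward FDI) 276.24, borrowing by resident firms from foreign banks 145.77, increase in resident deposits held at foreign banks 63.68; secondary income: personal remittances received from nationals working abroad 66.88; capital account: sale of embassy land to a foreign government 26.99, acquisition of foreign patents and trademarks (non-produced assets) 40.32.)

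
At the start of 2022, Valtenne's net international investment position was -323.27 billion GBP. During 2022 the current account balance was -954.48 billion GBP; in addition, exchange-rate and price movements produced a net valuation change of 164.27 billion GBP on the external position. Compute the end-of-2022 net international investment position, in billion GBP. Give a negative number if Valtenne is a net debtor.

-1113.48

Change in NIIP = current account + net valuation change = -954.48 + 164.27 = -790.21
End-of-year NIIP = -323.27 + (-790.21) = -1113.48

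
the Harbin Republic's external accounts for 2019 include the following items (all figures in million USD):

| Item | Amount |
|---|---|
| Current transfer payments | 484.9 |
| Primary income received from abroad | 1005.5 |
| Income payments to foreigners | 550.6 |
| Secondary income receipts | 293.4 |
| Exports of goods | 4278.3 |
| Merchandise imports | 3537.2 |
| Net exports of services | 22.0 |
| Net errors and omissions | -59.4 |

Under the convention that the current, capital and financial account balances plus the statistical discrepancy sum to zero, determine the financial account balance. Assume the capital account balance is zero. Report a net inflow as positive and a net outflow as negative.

-967.1

Goods balance = 4278.3 - 3537.2 = 741.1
Services balance = 22.0
Trade balance (goods + services) = 741.1 + 22.0 = 763.1
Net primary income = 1005.5 - 550.6 = 454.9
Net secondary income = 293.4 - 484.9 = -191.5
Current account = 763.1 + 454.9 + (-191.5) = 1026.5
Financial account = -(1026.5 + (-59.4)) = -967.1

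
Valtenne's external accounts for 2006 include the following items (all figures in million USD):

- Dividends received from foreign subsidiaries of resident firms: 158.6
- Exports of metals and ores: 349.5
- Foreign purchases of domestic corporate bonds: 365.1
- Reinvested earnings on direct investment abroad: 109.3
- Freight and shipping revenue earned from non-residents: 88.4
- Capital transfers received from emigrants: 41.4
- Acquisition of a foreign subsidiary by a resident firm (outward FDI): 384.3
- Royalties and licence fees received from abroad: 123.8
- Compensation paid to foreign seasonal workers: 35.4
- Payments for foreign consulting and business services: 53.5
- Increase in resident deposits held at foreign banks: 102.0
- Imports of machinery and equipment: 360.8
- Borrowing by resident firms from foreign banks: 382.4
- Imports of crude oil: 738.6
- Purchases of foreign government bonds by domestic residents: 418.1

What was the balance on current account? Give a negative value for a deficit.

Goods: -738.6 - 360.8 + 349.5 = -749.9
Services: -53.5 + 88.4 + 123.8 = 158.7
Primary income: -35.4 + 109.3 + 158.6 = 232.5
Current account = (-749.9) + 158.7 + 232.5 = -358.7
(Excluded from the current account — financial account: foreign purchases of domestic corporate bonds 365.1, acquisition of a foreign subsidiary by a resident firm (outward FDI) 384.3, increase in resident deposits held at foreign banks 102.0, borrowing by resident firms from foreign banks 382.4, purchases of foreign government bonds by domestic residents 418.1; capital account: capital transfers received from emigrants 41.4.)

-358.7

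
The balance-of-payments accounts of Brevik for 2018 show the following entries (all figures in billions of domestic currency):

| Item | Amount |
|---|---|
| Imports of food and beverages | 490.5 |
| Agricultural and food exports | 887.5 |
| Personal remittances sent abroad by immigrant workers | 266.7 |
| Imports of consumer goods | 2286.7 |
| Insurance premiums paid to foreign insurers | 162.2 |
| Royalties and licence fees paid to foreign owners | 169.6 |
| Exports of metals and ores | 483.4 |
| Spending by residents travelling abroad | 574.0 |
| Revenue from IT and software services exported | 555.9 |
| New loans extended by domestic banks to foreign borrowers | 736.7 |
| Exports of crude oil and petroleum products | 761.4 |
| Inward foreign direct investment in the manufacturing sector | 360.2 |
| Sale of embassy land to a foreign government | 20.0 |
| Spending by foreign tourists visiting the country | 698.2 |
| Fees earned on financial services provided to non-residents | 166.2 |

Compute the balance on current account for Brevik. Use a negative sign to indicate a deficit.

-397.1

Goods: -2286.7 + 483.4 + 887.5 + 761.4 - 490.5 = -644.9
Services: 555.9 - 169.6 + 166.2 - 162.2 + 698.2 - 574.0 = 514.5
Secondary income: -266.7
Current account = (-644.9) + 514.5 + (-266.7) = -397.1
(Excluded from the current account — financial account: new loans extended by domestic banks to foreign borrowers 736.7, inward foreign direct investment in the manufacturing sector 360.2; capital account: sale of embassy land to a foreign government 20.0.)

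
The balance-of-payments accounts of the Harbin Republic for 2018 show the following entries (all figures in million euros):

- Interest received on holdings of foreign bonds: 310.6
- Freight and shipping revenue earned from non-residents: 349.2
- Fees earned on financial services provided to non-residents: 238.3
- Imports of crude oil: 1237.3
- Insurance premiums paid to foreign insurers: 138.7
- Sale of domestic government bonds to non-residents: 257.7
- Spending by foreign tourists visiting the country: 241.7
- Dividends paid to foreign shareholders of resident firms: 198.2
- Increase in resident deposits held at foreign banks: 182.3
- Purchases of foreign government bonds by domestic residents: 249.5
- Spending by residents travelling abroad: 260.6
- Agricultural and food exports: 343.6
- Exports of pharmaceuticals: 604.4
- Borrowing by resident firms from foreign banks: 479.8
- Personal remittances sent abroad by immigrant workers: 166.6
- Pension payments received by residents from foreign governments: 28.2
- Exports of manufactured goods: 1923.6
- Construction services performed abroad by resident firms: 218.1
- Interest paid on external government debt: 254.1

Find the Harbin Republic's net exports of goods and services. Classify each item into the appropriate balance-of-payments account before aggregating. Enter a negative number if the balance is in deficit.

Goods: 343.6 + 1923.6 - 1237.3 + 604.4 = 1634.3
Services: 241.7 - 138.7 + 218.1 + 349.2 - 260.6 + 238.3 = 648.0
Trade balance = 1634.3 + 648.0 = 2282.3
(Excluded from the trade balance — primary income: interest received on holdings of foreign bonds 310.6, dividends paid to foreign shareholders of resident firms 198.2, interest paid on external government debt 254.1; financial account: sale of domestic government bonds to non-residents 257.7, increase in resident deposits held at foreign banks 182.3, purchases of foreign government bonds by domestic residents 249.5, borrowing by resident firms from foreign banks 479.8; secondary income: personal remittances sent abroad by immigrant workers 166.6, pension payments received by residents from foreign governments 28.2.)

2282.3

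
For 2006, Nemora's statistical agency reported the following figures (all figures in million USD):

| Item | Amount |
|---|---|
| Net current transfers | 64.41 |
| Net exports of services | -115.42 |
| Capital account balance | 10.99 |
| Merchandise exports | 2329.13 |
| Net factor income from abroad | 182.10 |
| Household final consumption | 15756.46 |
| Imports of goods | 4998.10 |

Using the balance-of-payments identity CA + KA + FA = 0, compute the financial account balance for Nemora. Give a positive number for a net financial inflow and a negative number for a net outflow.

Goods balance = 2329.13 - 4998.10 = -2668.97
Services balance = -115.42
Trade balance (goods + services) = -2668.97 + (-115.42) = -2784.39
Net primary income = 182.10
Net secondary income = 64.41
Current account = -2784.39 + 182.10 + 64.41 = -2537.88
Financial account = -(-2537.88 + 10.99) = 2526.89

2526.89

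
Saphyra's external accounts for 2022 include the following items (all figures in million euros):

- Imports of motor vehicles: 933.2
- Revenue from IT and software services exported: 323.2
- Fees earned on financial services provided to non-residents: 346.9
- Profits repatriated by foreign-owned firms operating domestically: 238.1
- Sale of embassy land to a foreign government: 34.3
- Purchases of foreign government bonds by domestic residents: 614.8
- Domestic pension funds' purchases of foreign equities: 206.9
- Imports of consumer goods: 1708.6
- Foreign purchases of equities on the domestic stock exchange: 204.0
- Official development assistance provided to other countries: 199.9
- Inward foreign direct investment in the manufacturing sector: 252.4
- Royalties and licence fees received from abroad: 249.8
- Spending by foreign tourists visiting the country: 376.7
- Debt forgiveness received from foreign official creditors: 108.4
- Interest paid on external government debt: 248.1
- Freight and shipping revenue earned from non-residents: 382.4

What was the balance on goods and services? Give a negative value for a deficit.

-962.8

Goods: -1708.6 - 933.2 = -2641.8
Services: 382.4 + 376.7 + 323.2 + 346.9 + 249.8 = 1679.0
Trade balance = -2641.8 + 1679.0 = -962.8
(Excluded from the trade balance — primary income: profits repatriated by foreign-owned firms operating domestically 238.1, interest paid on external government debt 248.1; capital account: sale of embassy land to a foreign government 34.3, debt forgiveness received from foreign official creditors 108.4; financial account: purchases of foreign government bonds by domestic residents 614.8, domestic pension funds' purchases of foreign equities 206.9, foreign purchases of equities on the domestic stock exchange 204.0, inward foreign direct investment in the manufacturing sector 252.4; secondary income: official development assistance provided to other countries 199.9.)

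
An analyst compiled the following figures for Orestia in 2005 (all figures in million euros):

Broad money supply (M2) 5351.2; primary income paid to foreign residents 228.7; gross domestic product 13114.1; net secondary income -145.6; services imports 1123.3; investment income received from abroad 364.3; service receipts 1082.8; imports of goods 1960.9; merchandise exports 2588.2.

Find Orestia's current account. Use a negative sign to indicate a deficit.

576.8

Goods balance = 2588.2 - 1960.9 = 627.3
Services balance = 1082.8 - 1123.3 = -40.5
Trade balance (goods + services) = 627.3 + (-40.5) = 586.8
Net primary income = 364.3 - 228.7 = 135.6
Net secondary income = -145.6
Current account = 586.8 + 135.6 + (-145.6) = 576.8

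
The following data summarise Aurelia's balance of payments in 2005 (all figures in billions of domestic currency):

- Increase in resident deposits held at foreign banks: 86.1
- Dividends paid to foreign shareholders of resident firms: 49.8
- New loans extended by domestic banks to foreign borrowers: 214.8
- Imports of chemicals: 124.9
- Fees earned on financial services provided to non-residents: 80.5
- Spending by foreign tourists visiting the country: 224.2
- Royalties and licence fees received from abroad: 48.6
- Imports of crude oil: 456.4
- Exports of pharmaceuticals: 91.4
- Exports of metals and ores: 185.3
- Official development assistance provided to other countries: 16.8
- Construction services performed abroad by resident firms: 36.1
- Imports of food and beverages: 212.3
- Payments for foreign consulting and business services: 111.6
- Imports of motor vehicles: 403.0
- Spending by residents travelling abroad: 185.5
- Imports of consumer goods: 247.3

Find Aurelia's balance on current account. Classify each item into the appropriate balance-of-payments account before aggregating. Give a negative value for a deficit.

Goods: 185.3 - 212.3 + 91.4 - 456.4 - 247.3 - 403.0 - 124.9 = -1167.2
Services: 224.2 + 48.6 + 80.5 + 36.1 - 111.6 - 185.5 = 92.3
Primary income: -49.8
Secondary income: -16.8
Current account = (-1167.2) + 92.3 + (-49.8) + (-16.8) = -1141.5
(Excluded from the current account — financial account: increase in resident deposits held at foreign banks 86.1, new loans extended by domestic banks to foreign borrowers 214.8.)

-1141.5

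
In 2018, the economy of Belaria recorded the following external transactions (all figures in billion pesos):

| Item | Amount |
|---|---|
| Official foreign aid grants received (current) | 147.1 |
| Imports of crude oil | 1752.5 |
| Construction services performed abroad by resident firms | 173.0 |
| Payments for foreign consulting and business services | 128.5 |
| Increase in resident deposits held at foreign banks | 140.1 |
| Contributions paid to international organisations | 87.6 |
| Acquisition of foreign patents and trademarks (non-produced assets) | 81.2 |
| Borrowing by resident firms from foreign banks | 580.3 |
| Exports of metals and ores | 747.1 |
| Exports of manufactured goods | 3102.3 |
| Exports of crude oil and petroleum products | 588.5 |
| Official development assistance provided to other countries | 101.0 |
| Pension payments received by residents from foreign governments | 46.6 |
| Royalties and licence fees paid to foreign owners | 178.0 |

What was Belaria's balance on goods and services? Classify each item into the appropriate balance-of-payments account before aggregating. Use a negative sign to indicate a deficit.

Goods: 3102.3 + 747.1 + 588.5 - 1752.5 = 2685.4
Services: -128.5 - 178.0 + 173.0 = -133.5
Trade balance = 2685.4 + (-133.5) = 2551.9
(Excluded from the trade balance — secondary income: official foreign aid grants received (current) 147.1, contributions paid to international organisations 87.6, official development assistance provided to other countries 101.0, pension payments received by residents from foreign governments 46.6; financial account: increase in resident deposits held at foreign banks 140.1, borrowing by resident firms from foreign banks 580.3; capital account: acquisition of foreign patents and trademarks (non-produced assets) 81.2.)

2551.9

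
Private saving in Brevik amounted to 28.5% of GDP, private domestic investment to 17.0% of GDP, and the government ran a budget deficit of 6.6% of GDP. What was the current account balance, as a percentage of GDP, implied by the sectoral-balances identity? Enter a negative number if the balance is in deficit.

By the sectoral-balances identity, CA = (S_private - I) + (T - G).
Private balance = 28.5 - 17.0 = 11.5
Government balance (T - G) = -6.6
CA = 11.5 + (-6.6) = 4.9

4.9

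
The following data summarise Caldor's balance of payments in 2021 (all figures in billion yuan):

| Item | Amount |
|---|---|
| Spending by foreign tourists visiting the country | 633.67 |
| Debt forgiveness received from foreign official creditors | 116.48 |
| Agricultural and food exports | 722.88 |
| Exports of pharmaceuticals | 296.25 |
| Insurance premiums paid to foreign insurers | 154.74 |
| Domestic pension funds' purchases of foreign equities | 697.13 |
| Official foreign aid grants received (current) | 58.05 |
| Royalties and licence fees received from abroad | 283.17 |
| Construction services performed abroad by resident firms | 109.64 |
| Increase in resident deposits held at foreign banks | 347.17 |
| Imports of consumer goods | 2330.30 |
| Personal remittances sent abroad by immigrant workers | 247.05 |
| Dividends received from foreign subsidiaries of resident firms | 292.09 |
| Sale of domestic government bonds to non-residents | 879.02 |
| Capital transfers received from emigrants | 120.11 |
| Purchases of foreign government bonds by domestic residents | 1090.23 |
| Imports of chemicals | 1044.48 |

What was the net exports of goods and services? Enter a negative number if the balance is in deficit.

Goods: -2330.30 + 722.88 - 1044.48 + 296.25 = -2355.65
Services: 633.67 - 154.74 + 283.17 + 109.64 = 871.74
Trade balance = -2355.65 + 871.74 = -1483.91
(Excluded from the trade balance — capital account: debt forgiveness received from foreign official creditors 116.48, capital transfers received from emigrants 120.11; financial account: domestic pension funds' purchases of foreign equities 697.13, increase in resident deposits held at foreign banks 347.17, sale of domestic government bonds to non-residents 879.02, purchases of foreign government bonds by domestic residents 1090.23; secondary income: official foreign aid grants received (current) 58.05, personal remittances sent abroad by immigrant workers 247.05; primary income: dividends received from foreign subsidiaries of resident firms 292.09.)

-1483.91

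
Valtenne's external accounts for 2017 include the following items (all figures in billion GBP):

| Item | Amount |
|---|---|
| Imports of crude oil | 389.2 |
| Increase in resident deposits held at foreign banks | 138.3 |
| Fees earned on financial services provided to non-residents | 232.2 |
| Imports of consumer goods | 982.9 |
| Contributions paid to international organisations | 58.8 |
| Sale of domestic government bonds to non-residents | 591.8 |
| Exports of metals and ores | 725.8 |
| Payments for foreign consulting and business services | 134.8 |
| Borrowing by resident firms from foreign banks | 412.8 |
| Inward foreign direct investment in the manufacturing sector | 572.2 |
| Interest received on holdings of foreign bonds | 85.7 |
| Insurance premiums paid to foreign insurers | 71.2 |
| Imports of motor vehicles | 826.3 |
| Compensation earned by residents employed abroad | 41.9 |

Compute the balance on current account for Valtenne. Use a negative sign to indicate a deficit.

Goods: -982.9 - 826.3 - 389.2 + 725.8 = -1472.6
Services: 232.2 - 71.2 - 134.8 = 26.2
Primary income: 85.7 + 41.9 = 127.6
Secondary income: -58.8
Current account = (-1472.6) + 26.2 + 127.6 + (-58.8) = -1377.6
(Excluded from the current account — financial account: increase in resident deposits held at foreign banks 138.3, sale of domestic government bonds to non-residents 591.8, borrowing by resident firms from foreign banks 412.8, inward foreign direct investment in the manufacturing sector 572.2.)

-1377.6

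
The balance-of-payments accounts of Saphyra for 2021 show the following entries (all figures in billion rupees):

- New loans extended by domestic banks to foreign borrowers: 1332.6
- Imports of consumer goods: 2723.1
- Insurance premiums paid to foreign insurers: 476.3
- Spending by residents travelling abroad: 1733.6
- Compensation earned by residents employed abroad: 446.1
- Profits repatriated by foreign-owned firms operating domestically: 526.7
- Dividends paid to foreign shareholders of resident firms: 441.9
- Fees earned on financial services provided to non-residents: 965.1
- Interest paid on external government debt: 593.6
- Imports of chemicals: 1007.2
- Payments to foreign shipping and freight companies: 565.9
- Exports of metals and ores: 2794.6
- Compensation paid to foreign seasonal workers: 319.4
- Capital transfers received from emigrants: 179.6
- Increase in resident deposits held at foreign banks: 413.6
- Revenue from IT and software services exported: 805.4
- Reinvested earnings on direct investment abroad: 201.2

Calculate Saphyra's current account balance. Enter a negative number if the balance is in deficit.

-3175.3

Goods: 2794.6 - 1007.2 - 2723.1 = -935.7
Services: 805.4 - 476.3 + 965.1 - 1733.6 - 565.9 = -1005.3
Primary income: 446.1 - 319.4 - 526.7 + 201.2 - 441.9 - 593.6 = -1234.3
Current account = (-935.7) + (-1005.3) + (-1234.3) = -3175.3
(Excluded from the current account — financial account: new loans extended by domestic banks to foreign borrowers 1332.6, increase in resident deposits held at foreign banks 413.6; capital account: capital transfers received from emigrants 179.6.)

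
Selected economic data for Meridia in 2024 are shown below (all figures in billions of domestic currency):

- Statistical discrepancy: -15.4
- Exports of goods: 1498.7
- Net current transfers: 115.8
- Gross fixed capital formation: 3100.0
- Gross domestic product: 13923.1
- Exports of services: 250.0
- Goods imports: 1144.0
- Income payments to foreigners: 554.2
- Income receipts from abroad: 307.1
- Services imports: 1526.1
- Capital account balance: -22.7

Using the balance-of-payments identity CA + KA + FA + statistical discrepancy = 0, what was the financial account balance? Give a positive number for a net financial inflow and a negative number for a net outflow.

1090.8

Goods balance = 1498.7 - 1144.0 = 354.7
Services balance = 250.0 - 1526.1 = -1276.1
Trade balance (goods + services) = 354.7 + (-1276.1) = -921.4
Net primary income = 307.1 - 554.2 = -247.1
Net secondary income = 115.8
Current account = -921.4 + (-247.1) + 115.8 = -1052.7
Financial account = -(-1052.7 + (-22.7) + (-15.4)) = 1090.8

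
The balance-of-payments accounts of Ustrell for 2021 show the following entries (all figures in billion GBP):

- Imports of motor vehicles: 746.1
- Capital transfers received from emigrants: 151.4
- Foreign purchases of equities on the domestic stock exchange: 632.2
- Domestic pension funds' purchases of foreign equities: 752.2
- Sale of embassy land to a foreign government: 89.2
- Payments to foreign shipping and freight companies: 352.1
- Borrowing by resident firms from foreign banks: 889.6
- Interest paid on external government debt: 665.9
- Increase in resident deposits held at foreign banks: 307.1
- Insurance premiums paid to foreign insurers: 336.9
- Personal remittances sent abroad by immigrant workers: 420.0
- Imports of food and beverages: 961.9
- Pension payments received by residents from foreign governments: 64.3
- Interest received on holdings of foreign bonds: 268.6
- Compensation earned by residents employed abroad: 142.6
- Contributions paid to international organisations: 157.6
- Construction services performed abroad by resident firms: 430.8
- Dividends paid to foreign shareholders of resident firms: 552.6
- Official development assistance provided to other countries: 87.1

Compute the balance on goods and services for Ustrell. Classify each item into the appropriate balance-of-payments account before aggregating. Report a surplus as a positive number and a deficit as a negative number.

Goods: -746.1 - 961.9 = -1708.0
Services: -352.1 - 336.9 + 430.8 = -258.2
Trade balance = -1708.0 + (-258.2) = -1966.2
(Excluded from the trade balance — capital account: capital transfers received from emigrants 151.4, sale of embassy land to a foreign government 89.2; financial account: foreign purchases of equities on the domestic stock exchange 632.2, domestic pension funds' purchases of foreign equities 752.2, borrowing by resident firms from foreign banks 889.6, increase in resident deposits held at foreign banks 307.1; primary income: interest paid on external government debt 665.9, interest received on holdings of foreign bonds 268.6, compensation earned by residents employed abroad 142.6, dividends paid to foreign shareholders of resident firms 552.6; secondary income: personal remittances sent abroad by immigrant workers 420.0, pension payments received by residents from foreign governments 64.3, contributions paid to international organisations 157.6, official development assistance provided to other countries 87.1.)

-1966.2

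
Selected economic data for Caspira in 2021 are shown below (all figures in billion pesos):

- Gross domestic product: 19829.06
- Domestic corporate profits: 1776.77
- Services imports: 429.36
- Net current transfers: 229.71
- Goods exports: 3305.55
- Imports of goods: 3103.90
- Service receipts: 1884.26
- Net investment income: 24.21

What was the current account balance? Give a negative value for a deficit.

1910.47

Goods balance = 3305.55 - 3103.90 = 201.65
Services balance = 1884.26 - 429.36 = 1454.90
Trade balance (goods + services) = 201.65 + 1454.90 = 1656.55
Net primary income = 24.21
Net secondary income = 229.71
Current account = 1656.55 + 24.21 + 229.71 = 1910.47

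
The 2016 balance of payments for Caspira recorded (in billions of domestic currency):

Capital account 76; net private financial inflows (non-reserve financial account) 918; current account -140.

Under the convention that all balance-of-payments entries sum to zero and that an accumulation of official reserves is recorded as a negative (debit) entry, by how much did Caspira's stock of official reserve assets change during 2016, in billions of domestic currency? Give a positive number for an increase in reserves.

854

Official reserve transactions balance = -((-140) + 76 + 918) = -854
An accumulation of reserves is recorded as a debit (negative entry), so the change in the stock of reserves is the negative of that balance.
Change in official reserves = -(-854) = 854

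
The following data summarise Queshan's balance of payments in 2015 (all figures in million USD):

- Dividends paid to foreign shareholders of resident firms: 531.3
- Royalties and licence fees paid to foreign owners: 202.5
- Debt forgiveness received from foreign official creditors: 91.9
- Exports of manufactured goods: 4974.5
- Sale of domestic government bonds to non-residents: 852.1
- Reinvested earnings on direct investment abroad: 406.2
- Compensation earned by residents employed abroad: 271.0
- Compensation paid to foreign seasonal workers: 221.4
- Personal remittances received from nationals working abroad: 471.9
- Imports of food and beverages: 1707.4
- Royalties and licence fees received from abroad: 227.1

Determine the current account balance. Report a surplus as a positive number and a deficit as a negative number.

3688.1

Goods: -1707.4 + 4974.5 = 3267.1
Services: 227.1 - 202.5 = 24.6
Primary income: 271.0 - 221.4 + 406.2 - 531.3 = -75.5
Secondary income: 471.9
Current account = 3267.1 + 24.6 + (-75.5) + 471.9 = 3688.1
(Excluded from the current account — capital account: debt forgiveness received from foreign official creditors 91.9; financial account: sale of domestic government bonds to non-residents 852.1.)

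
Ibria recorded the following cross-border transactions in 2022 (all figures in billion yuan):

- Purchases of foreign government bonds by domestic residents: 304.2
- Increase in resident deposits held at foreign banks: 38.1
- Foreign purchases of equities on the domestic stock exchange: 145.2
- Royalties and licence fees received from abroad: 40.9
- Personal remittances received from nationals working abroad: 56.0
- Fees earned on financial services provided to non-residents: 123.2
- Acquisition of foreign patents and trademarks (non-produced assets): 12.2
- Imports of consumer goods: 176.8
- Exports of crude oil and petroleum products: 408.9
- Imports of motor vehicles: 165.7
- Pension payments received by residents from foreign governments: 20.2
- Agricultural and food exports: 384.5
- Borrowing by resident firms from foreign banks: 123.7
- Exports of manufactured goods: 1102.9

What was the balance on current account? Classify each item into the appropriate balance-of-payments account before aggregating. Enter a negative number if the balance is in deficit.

1794.1

Goods: -176.8 + 408.9 + 1102.9 - 165.7 + 384.5 = 1553.8
Services: 123.2 + 40.9 = 164.1
Secondary income: 20.2 + 56.0 = 76.2
Current account = 1553.8 + 164.1 + 76.2 = 1794.1
(Excluded from the current account — financial account: purchases of foreign government bonds by domestic residents 304.2, increase in resident deposits held at foreign banks 38.1, foreign purchases of equities on the domestic stock exchange 145.2, borrowing by resident firms from foreign banks 123.7; capital account: acquisition of foreign patents and trademarks (non-produced assets) 12.2.)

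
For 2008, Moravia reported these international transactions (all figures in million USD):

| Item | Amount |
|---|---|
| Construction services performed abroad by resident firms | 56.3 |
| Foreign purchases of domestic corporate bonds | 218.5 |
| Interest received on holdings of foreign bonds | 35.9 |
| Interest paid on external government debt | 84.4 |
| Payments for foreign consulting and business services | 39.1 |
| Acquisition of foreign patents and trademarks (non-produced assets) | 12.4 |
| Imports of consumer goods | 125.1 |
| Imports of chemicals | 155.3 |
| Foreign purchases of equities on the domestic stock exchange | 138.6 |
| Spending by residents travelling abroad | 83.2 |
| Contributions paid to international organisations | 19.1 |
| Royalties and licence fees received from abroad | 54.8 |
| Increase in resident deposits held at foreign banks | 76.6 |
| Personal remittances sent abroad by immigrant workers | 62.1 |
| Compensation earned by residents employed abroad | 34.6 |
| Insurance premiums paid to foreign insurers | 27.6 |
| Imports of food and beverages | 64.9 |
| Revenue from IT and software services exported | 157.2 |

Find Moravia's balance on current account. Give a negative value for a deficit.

Goods: -155.3 - 64.9 - 125.1 = -345.3
Services: -39.1 + 56.3 + 54.8 - 83.2 - 27.6 + 157.2 = 118.4
Primary income: 35.9 + 34.6 - 84.4 = -13.9
Secondary income: -62.1 - 19.1 = -81.2
Current account = (-345.3) + 118.4 + (-13.9) + (-81.2) = -322.0
(Excluded from the current account — financial account: foreign purchases of domestic corporate bonds 218.5, foreign purchases of equities on the domestic stock exchange 138.6, increase in resident deposits held at foreign banks 76.6; capital account: acquisition of foreign patents and trademarks (non-produced assets) 12.4.)

-322.0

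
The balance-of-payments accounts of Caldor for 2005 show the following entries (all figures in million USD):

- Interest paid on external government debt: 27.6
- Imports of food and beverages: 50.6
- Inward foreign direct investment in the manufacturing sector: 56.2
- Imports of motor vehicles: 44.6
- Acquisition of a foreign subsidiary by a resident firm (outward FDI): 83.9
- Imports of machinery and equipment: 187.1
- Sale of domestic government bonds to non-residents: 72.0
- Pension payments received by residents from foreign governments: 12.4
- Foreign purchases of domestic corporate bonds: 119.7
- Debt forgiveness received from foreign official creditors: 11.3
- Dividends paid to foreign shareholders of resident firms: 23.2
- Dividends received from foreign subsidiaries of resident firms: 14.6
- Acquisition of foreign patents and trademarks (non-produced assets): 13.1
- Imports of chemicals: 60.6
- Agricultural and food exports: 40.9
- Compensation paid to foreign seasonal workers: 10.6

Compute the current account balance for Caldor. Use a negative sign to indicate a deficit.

Goods: -60.6 - 44.6 - 187.1 + 40.9 - 50.6 = -302.0
Primary income: -27.6 + 14.6 - 10.6 - 23.2 = -46.8
Secondary income: 12.4
Current account = (-302.0) + (-46.8) + 12.4 = -336.4
(Excluded from the current account — financial account: inward foreign direct investment in the manufacturing sector 56.2, acquisition of a foreign subsidiary by a resident firm (outward FDI) 83.9, sale of domestic government bonds to non-residents 72.0, foreign purchases of domestic corporate bonds 119.7; capital account: debt forgiveness received from foreign official creditors 11.3, acquisition of foreign patents and trademarks (non-produced assets) 13.1.)

-336.4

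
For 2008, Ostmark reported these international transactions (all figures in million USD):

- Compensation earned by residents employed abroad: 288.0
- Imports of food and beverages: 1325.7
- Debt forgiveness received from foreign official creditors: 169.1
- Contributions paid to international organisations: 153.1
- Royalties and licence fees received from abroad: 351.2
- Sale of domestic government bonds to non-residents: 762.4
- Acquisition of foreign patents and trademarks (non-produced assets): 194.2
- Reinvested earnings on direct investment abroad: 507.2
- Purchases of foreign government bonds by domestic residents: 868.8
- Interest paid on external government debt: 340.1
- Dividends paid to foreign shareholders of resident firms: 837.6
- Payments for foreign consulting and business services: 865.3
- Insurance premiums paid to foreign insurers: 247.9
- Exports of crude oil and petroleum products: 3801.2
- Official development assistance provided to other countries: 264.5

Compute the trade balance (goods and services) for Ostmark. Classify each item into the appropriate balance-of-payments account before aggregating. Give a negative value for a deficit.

1713.5

Goods: 3801.2 - 1325.7 = 2475.5
Services: -247.9 + 351.2 - 865.3 = -762.0
Trade balance = 2475.5 + (-762.0) = 1713.5
(Excluded from the trade balance — primary income: compensation earned by residents employed abroad 288.0, reinvested earnings on direct investment abroad 507.2, interest paid on external government debt 340.1, dividends paid to foreign shareholders of resident firms 837.6; capital account: debt forgiveness received from foreign official creditors 169.1, acquisition of foreign patents and trademarks (non-produced assets) 194.2; secondary income: contributions paid to international organisations 153.1, official development assistance provided to other countries 264.5; financial account: sale of domestic government bonds to non-residents 762.4, purchases of foreign government bonds by domestic residents 868.8.)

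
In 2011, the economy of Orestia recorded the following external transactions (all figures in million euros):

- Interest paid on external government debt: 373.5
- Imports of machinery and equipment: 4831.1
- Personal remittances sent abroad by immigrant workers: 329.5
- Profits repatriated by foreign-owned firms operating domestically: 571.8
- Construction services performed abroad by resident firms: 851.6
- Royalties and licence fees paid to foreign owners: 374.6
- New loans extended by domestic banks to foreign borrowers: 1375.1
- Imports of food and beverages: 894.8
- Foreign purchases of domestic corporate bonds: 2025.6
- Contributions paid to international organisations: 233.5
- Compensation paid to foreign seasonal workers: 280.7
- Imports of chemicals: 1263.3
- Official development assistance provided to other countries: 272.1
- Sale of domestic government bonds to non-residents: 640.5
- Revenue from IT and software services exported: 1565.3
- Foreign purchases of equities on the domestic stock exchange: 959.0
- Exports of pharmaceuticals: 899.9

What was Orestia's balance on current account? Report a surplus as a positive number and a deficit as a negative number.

-6108.1

Goods: -894.8 + 899.9 - 4831.1 - 1263.3 = -6089.3
Services: 851.6 + 1565.3 - 374.6 = 2042.3
Primary income: -280.7 - 373.5 - 571.8 = -1226.0
Secondary income: -329.5 - 233.5 - 272.1 = -835.1
Current account = (-6089.3) + 2042.3 + (-1226.0) + (-835.1) = -6108.1
(Excluded from the current account — financial account: new loans extended by domestic banks to foreign borrowers 1375.1, foreign purchases of domestic corporate bonds 2025.6, sale of domestic government bonds to non-residents 640.5, foreign purchases of equities on the domestic stock exchange 959.0.)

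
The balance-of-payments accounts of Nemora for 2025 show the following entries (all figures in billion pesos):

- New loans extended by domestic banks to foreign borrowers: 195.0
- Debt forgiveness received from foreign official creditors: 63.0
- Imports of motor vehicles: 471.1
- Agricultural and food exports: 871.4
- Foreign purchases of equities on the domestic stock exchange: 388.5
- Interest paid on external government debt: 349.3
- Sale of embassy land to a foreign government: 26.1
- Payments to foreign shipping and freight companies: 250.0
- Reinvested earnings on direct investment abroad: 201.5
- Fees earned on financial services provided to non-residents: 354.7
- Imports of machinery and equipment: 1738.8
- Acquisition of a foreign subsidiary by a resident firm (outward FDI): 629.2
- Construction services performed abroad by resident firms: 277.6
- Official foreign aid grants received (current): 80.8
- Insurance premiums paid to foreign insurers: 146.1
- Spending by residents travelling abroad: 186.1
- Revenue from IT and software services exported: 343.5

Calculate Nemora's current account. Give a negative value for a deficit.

-1011.9

Goods: -471.1 + 871.4 - 1738.8 = -1338.5
Services: -146.1 - 250.0 - 186.1 + 277.6 + 343.5 + 354.7 = 393.6
Primary income: 201.5 - 349.3 = -147.8
Secondary income: 80.8
Current account = (-1338.5) + 393.6 + (-147.8) + 80.8 = -1011.9
(Excluded from the current account — financial account: new loans extended by domestic banks to foreign borrowers 195.0, foreign purchases of equities on the domestic stock exchange 388.5, acquisition of a foreign subsidiary by a resident firm (outward FDI) 629.2; capital account: debt forgiveness received from foreign official creditors 63.0, sale of embassy land to a foreign government 26.1.)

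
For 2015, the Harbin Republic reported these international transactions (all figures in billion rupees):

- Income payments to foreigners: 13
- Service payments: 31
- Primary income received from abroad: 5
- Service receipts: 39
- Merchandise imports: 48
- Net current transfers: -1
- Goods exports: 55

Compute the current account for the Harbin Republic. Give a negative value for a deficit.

Goods balance = 55 - 48 = 7
Services balance = 39 - 31 = 8
Trade balance (goods + services) = 7 + 8 = 15
Net primary income = 5 - 13 = -8
Net secondary income = -1
Current account = 15 + (-8) + (-1) = 6

6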